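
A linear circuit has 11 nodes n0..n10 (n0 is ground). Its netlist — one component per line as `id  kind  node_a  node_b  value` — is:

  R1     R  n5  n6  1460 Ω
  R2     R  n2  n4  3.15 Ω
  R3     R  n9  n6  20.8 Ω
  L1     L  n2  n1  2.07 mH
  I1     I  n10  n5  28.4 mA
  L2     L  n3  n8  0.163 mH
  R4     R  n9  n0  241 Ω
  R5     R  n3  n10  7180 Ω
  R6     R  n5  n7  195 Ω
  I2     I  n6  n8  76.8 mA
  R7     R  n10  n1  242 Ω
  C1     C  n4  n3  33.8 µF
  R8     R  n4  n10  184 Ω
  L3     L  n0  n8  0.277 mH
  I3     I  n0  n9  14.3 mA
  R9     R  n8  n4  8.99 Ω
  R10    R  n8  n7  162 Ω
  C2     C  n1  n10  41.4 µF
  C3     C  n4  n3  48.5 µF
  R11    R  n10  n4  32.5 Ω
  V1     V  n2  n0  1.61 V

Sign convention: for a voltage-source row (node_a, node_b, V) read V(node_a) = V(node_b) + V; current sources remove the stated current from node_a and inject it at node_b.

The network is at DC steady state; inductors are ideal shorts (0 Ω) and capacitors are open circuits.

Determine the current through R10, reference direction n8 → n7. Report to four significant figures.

-0.01551 A

Element admittances at DC:
  Y(R1) = 0.0006849 S between n5,n6
  Y(R2) = 0.3175 S between n2,n4
  Y(R3) = 0.04808 S between n9,n6
  L1: short n2↔n1 (DC inductor)
  I1: injects 0.0284 A into n5 (from n10)
  L2: short n3↔n8 (DC inductor)
  Y(R4) = 0.004149 S between n9,n0
  Y(R5) = 0.0001393 S between n3,n10
  Y(R6) = 0.005128 S between n5,n7
  I2: injects 0.0768 A into n8 (from n6)
  Y(R7) = 0.004132 S between n10,n1
  Y(C1) = 0.000 S between n4,n3
  Y(R8) = 0.005435 S between n4,n10
  L3: short n0↔n8 (DC inductor)
  I3: injects 0.0143 A into n9 (from n0)
  Y(R9) = 0.1112 S between n8,n4
  Y(R10) = 0.006173 S between n8,n7
  Y(C2) = 0.000 S between n1,n10
  Y(C3) = 0.000 S between n4,n3
  Y(R11) = 0.03077 S between n10,n4
  V1: constraint V(n2)−V(n0) = 1.61
Assemble and solve the 14×14 MNA system:
  V(n1)=1.610  V(n2)=1.610  V(n3)=0.000  V(n4)=1.137  V(n5)=5.537  V(n6)=-13.28  V(n7)=2.512  V(n8)=0.000  V(n9)=-11.96  V(n10)=0.4795
  i(L1)=0.004672  i(L2)=6.678e-05  i(L3)=-0.2188  i(V1)=-0.1549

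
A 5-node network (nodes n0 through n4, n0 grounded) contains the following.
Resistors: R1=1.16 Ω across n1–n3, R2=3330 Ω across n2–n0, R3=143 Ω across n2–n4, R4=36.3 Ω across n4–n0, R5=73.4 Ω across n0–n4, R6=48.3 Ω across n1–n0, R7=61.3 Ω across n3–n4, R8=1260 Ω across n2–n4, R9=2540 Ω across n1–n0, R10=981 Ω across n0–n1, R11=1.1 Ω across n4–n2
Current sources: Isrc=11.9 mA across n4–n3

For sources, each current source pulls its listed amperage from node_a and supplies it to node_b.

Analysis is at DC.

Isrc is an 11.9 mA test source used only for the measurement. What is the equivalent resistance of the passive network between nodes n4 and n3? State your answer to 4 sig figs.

R_eq = 32.79 Ω

MNA unknowns: 4 node voltages V₁..V_4
R1: Y=0.8621 on G[1,3]
R2: Y=0.0003003 on G[2,0]
R3: Y=0.006993 on G[2,4]
R4: Y=0.02755 on G[4,0]
R5: Y=0.01362 on G[0,4]
R6: Y=0.02070 on G[1,0]
R7: Y=0.01631 on G[3,4]
R8: Y=0.0007937 on G[2,4]
R9: Y=0.0003937 on G[1,0]
R10: Y=0.001019 on G[0,1]
R11: Y=0.9091 on G[4,2]
Isrc: z[4]−=0.0119, z[3]+=0.0119
solve → V1=0.2503, V2=-0.1334, V3=0.2567, V4=-0.1335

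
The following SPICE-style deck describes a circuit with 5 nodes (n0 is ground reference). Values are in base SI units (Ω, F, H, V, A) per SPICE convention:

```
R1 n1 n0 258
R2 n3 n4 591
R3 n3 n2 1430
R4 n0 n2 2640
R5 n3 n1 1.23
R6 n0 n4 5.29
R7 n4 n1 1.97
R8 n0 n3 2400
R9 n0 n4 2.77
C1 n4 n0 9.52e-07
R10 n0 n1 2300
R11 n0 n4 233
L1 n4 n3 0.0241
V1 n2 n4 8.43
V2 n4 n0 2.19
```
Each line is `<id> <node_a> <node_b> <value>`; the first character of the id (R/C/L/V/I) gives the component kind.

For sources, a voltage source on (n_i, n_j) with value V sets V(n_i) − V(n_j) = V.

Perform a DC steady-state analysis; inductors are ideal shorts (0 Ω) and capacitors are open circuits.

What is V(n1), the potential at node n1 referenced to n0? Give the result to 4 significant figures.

Apply KCL at each of the 4 non-ground nodes and solve the resulting linear system.
Node n1: branches {R1, R5, R7, R10} → V_1 = 2.183
Node n2: branches {R3, R4, V1} → V_2 = 10.62
Node n3: branches {R2, R3, R5, R8, L1} → V_3 = 2.190
Node n4: branches {R2, R6, R7, R9, C1, R11, L1, V1, V2} → V_4 = 2.190
Source currents: i(L1)=0.0008103, i(V1)=-0.009918, i(V2)=-1.228

2.183 V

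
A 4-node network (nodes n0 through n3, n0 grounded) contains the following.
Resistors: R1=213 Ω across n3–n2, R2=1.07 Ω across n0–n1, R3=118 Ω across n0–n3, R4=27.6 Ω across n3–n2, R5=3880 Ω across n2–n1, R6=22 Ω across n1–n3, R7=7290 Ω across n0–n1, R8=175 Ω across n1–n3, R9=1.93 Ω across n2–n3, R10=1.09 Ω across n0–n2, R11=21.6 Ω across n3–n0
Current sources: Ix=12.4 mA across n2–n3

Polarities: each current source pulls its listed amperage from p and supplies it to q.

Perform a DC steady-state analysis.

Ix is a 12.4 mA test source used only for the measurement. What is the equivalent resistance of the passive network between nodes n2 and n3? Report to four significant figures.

Apply KCL at each of the 3 non-ground nodes and solve the resulting linear system.
Node n1: branches {R2, R5, R6, R7, R8} → V_1 = 0.0008866
Node n2: branches {R1, R4, R5, R9, R10, Ix} → V_2 = -0.001924
Node n3: branches {R1, R3, R4, R6, R8, R9, R11, Ix} → V_3 = 0.01710

R_eq = 1.534 Ω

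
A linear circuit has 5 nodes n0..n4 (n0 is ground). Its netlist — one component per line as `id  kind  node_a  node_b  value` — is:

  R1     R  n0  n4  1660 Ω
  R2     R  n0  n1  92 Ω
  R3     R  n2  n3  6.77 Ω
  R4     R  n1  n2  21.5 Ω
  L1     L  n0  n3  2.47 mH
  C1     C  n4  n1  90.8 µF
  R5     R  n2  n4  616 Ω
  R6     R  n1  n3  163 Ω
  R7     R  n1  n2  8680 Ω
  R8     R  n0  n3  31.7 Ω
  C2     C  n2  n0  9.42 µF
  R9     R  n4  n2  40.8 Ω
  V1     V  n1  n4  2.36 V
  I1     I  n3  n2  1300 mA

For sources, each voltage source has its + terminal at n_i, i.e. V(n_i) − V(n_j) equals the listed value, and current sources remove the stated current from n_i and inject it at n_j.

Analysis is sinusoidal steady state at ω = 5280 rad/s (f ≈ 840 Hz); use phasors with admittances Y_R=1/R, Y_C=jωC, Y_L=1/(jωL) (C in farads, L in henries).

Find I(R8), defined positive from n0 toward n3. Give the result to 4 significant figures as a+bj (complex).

-0.01882+0.1886j A

Apply KCL at each of the 4 non-ground nodes and solve the resulting linear system.
Node n1: branches {R2, R4, C1, R6, R7, V1} → V_1 = 5.737-6.482j
Node n2: branches {R3, R4, R5, R7, C2, R9, I1} → V_2 = 6.207-7.546j
Node n3: branches {R3, L1, R6, R8, I1} → V_3 = 0.5966-5.980j
Node n4: branches {R1, C1, R5, R9, V1} → V_4 = 3.377-6.482j
Source currents: i(V1)=-0.07194-1.108j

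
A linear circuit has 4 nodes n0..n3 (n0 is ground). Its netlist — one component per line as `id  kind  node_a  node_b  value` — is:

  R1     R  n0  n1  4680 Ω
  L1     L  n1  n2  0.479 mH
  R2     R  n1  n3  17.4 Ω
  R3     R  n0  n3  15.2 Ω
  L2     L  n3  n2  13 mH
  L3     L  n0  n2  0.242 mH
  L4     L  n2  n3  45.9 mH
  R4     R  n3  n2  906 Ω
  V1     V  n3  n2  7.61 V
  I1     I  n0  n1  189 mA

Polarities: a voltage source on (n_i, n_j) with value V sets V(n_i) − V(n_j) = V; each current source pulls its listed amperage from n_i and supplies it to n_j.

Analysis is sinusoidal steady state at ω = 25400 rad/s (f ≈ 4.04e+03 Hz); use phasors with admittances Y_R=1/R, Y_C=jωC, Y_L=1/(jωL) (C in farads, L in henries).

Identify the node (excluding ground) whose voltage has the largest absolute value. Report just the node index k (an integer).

3

Element admittances at ω=25400 rad/s:
  Y(R1) = 0.0002137+0.000j S between n0,n1
  Y(L1) = 0.000-0.08219j S between n1,n2
  Y(R2) = 0.05747+0.000j S between n1,n3
  Y(R3) = 0.06579+0.000j S between n0,n3
  Y(L2) = 0.000-0.003028j S between n3,n2
  Y(L3) = 0.000-0.1627j S between n0,n2
  Y(L4) = 0.000-0.0008577j S between n2,n3
  Y(R4) = 0.001104+0.000j S between n3,n2
  V1: constraint V(n3)−V(n2) = 7.61
  I1: injects 0.189 A into n1 (from n0)
Assemble and solve the 4×4 MNA system:
  V(n1)=2.918+3.458j  V(n2)=-0.6632-1.651j  V(n3)=6.947-1.651j
  i(V1)=-0.6970+0.4318j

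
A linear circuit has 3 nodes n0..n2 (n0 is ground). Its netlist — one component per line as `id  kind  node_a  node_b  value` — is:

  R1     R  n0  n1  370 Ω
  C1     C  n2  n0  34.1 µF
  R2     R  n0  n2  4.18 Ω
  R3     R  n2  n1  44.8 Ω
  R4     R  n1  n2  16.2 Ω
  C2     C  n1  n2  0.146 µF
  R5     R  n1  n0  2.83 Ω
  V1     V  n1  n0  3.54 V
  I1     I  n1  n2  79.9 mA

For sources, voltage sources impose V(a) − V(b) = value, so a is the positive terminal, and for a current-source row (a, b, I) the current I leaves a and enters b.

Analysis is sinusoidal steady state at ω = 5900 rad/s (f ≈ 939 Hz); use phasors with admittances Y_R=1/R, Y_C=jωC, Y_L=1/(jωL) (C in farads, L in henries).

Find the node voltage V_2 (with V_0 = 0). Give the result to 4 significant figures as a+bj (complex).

0.8438-0.5179j V

Apply KCL at each of the 2 non-ground nodes and solve the resulting linear system.
Node n1: branches {R1, R3, R4, C2, R5, V1, I1} → V_1 = 3.540+0.000j
Node n2: branches {C1, R2, R3, R4, C2, I1} → V_2 = 0.8438-0.5179j
Source currents: i(V1)=-1.567-0.04586j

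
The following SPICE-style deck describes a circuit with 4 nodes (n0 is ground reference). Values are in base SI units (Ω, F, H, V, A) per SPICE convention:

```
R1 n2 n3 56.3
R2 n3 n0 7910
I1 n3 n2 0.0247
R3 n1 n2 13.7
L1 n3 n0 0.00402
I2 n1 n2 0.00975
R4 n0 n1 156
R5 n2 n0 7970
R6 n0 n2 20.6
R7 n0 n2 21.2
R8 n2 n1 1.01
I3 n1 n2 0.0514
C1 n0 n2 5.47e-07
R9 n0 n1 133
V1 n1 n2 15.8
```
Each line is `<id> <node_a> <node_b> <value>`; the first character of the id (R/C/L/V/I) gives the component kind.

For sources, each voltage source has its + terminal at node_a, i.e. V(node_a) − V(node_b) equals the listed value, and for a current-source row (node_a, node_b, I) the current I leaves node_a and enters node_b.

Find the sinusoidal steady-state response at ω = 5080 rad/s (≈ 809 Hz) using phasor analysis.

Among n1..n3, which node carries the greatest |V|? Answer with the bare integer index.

Apply KCL at each of the 3 non-ground nodes and solve the resulting linear system.
Node n1: branches {R3, I2, R4, R8, I3, R9, V1} → V_1 = 14.22-0.09956j
Node n2: branches {R1, I1, R3, I2, R5, R6, R7, R8, I3, C1, V1} → V_2 = -1.578-0.09956j
Node n3: branches {R1, R2, I1, L1} → V_3 = -0.3152-0.9617j
Source currents: i(V1)=-17.06+0.001387j

1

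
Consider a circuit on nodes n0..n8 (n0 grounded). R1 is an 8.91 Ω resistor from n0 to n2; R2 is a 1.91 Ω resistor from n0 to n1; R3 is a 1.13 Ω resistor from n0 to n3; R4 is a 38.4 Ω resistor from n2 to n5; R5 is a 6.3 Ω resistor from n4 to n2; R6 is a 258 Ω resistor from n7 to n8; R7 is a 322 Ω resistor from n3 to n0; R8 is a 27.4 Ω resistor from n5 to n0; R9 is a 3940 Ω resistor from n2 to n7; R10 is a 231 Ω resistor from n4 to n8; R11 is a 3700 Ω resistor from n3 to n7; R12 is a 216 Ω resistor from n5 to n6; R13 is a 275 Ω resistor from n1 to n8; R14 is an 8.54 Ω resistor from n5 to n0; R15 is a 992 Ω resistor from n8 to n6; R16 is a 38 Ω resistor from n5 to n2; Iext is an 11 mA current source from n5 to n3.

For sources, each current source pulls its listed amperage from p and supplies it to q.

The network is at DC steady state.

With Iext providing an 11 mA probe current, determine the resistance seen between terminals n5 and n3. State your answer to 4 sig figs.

R_eq = 6.388 Ω

Apply KCL at each of the 8 non-ground nodes and solve the resulting linear system.
Node n1: branches {R2, R13} → V_1 = -9.545e-05
Node n2: branches {R1, R4, R5, R9, R16} → V_2 = -0.01829
Node n3: branches {R3, R7, R11, Iext} → V_3 = 0.01238
Node n4: branches {R5, R10} → V_4 = -0.01817
Node n5: branches {R4, R8, R12, R14, R16, Iext} → V_5 = -0.05788
Node n6: branches {R12, R15} → V_6 = -0.05001
Node n7: branches {R6, R9, R11} → V_7 = -0.01248
Node n8: branches {R6, R10, R13, R15} → V_8 = -0.01384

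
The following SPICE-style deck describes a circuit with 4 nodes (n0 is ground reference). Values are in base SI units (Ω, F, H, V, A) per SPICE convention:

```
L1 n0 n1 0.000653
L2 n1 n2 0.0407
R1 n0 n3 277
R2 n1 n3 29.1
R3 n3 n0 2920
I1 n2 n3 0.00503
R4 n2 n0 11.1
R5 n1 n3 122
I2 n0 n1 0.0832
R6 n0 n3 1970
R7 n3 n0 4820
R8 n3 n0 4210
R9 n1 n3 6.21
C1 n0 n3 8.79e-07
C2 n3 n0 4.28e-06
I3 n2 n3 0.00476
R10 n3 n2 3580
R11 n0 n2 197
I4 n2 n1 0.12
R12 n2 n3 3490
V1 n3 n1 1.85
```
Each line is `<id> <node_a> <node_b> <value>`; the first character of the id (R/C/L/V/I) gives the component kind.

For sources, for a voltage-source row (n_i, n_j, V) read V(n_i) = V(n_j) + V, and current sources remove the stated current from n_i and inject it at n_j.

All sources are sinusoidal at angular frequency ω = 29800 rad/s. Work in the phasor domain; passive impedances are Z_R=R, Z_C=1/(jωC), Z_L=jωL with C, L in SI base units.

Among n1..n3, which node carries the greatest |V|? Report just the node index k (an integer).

1

MNA unknowns: 3 node voltages V₁..V_3 plus 1 source current (V1)
L1: Y=0.000-0.05139j on G[0,1]
L2: Y=0.000-0.0008245j on G[1,2]
R1: Y=0.003610+0.000j on G[0,3]
R2: Y=0.03436+0.000j on G[1,3]
R3: Y=0.0003425+0.000j on G[3,0]
I1: z[2]−=0.00503, z[3]+=0.00503
R4: Y=0.09009+0.000j on G[2,0]
R5: Y=0.008197+0.000j on G[1,3]
I2: z[0]−=0.0832, z[1]+=0.0832
R6: Y=0.0005076+0.000j on G[0,3]
R7: Y=0.0002075+0.000j on G[3,0]
R8: Y=0.0002375+0.000j on G[3,0]
R9: Y=0.1610+0.000j on G[1,3]
C1: Y=0.000+0.02619j on G[0,3]
C2: Y=0.000+0.1275j on G[3,0]
I3: z[2]−=0.00476, z[3]+=0.00476
R10: Y=0.0002793+0.000j on G[3,2]
R11: Y=0.005076+0.000j on G[0,2]
I4: z[2]−=0.12, z[1]+=0.12
R12: Y=0.0002865+0.000j on G[2,3]
V1: row V3−V1=1.85, i_V1 at 3,1
solve → V1=-2.675-2.135j, V2=-1.379-0.001454j, V3=-0.8252-2.135j
aux → i_V1=-0.6913+0.1385j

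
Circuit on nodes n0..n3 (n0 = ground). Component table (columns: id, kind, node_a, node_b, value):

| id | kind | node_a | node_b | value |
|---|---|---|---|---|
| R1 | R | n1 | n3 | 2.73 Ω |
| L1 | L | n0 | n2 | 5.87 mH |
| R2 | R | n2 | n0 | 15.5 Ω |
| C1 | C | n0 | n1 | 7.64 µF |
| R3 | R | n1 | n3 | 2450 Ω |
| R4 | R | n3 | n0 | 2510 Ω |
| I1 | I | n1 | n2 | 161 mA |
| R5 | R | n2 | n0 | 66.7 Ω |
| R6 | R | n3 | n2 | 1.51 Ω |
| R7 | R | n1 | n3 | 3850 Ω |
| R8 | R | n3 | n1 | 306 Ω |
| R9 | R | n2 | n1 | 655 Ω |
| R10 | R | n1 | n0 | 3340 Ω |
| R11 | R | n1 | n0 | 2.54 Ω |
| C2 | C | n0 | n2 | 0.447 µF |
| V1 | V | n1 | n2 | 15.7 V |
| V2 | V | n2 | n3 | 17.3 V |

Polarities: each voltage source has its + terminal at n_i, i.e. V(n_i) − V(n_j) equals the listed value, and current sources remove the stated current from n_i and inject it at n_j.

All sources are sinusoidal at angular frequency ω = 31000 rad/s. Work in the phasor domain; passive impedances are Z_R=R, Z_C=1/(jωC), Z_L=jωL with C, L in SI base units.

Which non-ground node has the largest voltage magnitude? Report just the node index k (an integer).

MNA unknowns: 3 node voltages V₁..V_3 plus 2 source currents (V1, V2)
R1: Y=0.3663+0.000j on G[1,3]
L1: Y=0.000-0.005495j on G[0,2]
R2: Y=0.06452+0.000j on G[2,0]
C1: Y=0.000+0.2368j on G[0,1]
R3: Y=0.0004082+0.000j on G[1,3]
R4: Y=0.0003984+0.000j on G[3,0]
I1: z[1]−=0.161, z[2]+=0.161
R5: Y=0.01499+0.000j on G[2,0]
R6: Y=0.6623+0.000j on G[3,2]
R7: Y=0.0002597+0.000j on G[1,3]
R8: Y=0.003268+0.000j on G[3,1]
R9: Y=0.001527+0.000j on G[2,1]
R10: Y=0.0002994+0.000j on G[1,0]
R11: Y=0.3937+0.000j on G[1,0]
C2: Y=0.000+0.01386j on G[0,2]
V1: row V1−V2=15.7, i_V1 at 1,2
V2: row V2−V3=17.3, i_V2 at 2,3
solve → V1=2.213-0.8679j, V2=-13.49-0.8679j, V3=-30.79-0.8679j
aux → i_V1=-13.48-0.1821j, i_V2=-23.69-0.0003458j

3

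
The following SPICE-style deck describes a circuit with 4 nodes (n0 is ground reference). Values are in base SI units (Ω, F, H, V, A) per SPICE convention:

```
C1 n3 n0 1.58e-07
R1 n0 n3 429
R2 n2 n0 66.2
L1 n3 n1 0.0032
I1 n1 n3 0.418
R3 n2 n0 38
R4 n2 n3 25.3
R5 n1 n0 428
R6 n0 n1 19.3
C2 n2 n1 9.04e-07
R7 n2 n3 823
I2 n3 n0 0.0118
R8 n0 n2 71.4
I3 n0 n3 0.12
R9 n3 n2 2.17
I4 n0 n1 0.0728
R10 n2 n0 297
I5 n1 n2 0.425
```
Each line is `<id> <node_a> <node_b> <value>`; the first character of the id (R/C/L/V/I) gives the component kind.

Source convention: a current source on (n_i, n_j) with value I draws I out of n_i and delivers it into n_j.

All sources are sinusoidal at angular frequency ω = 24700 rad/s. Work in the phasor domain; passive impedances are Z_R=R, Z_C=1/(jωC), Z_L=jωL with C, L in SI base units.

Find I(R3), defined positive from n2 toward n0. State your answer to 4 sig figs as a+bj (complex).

0.3594-0.1278j A

Apply KCL at each of the 3 non-ground nodes and solve the resulting linear system.
Node n1: branches {L1, I1, R5, R6, C2, I4, I5} → V_1 = -12.43+4.390j
Node n2: branches {R2, R3, R4, C2, R7, R8, R9, R10, I5} → V_2 = 13.66-4.858j
Node n3: branches {C1, R1, L1, I1, R4, R7, I2, I3, R9} → V_3 = 14.82-4.266j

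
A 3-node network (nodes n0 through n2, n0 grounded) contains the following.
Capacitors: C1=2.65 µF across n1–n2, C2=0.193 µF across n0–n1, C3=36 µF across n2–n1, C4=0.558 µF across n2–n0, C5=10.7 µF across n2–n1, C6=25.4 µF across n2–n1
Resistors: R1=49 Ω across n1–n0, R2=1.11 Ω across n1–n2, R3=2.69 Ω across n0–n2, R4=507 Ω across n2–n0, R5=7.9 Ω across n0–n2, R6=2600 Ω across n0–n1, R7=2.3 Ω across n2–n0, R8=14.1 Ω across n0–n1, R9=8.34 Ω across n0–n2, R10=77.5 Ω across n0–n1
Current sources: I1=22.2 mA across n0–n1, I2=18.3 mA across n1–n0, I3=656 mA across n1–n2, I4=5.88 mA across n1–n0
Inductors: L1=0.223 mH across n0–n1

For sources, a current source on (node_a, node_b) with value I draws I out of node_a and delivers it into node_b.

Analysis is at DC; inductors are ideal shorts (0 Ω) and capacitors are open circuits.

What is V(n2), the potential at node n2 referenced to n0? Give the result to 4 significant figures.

0.3354 V

MNA unknowns: 2 node voltages V₁..V_2 plus 1 source current (L1)
C1: Y=0.000 on G[1,2]
R1: Y=0.02041 on G[1,0]
R2: Y=0.9009 on G[1,2]
C2: Y=0.000 on G[0,1]
R3: Y=0.3717 on G[0,2]
I1: z[0]−=0.0222, z[1]+=0.0222
L1: row V0−V1=0, i_L1 at 0,1
R4: Y=0.001972 on G[2,0]
C3: Y=0.000 on G[2,1]
R5: Y=0.1266 on G[0,2]
R6: Y=0.0003846 on G[0,1]
C4: Y=0.000 on G[2,0]
I2: z[1]−=0.0183, z[0]+=0.0183
C5: Y=0.000 on G[2,1]
R7: Y=0.4348 on G[2,0]
R8: Y=0.07092 on G[0,1]
I3: z[1]−=0.656, z[2]+=0.656
C6: Y=0.000 on G[2,1]
R9: Y=0.1199 on G[0,2]
R10: Y=0.01290 on G[0,1]
I4: z[1]−=0.00588, z[0]+=0.00588
solve → V1=0.000, V2=0.3354
aux → i_L1=0.3558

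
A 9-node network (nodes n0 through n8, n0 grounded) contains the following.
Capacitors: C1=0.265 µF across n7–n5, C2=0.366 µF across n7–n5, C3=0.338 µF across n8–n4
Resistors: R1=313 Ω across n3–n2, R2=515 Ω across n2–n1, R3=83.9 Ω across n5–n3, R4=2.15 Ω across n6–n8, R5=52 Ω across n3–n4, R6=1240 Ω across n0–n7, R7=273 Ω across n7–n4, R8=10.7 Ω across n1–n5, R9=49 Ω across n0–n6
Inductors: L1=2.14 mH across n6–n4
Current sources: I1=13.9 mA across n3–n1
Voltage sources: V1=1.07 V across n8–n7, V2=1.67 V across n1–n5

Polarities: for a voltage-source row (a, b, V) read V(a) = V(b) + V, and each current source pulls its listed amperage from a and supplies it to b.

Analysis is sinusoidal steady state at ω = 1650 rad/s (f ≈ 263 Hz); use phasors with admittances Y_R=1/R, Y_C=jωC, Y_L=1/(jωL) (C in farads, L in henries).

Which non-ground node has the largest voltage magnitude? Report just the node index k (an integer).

MNA unknowns: 8 node voltages V₁..V_8 plus 2 source currents (V1, V2)
C1: Y=0.000+0.0004373j on G[7,5]
R1: Y=0.003195+0.000j on G[3,2]
R2: Y=0.001942+0.000j on G[2,1]
R3: Y=0.01192+0.000j on G[5,3]
R4: Y=0.4651+0.000j on G[6,8]
R5: Y=0.01923+0.000j on G[3,4]
L1: Y=0.000-0.2832j on G[6,4]
I1: z[3]−=0.0139, z[1]+=0.0139
R6: Y=0.0008065+0.000j on G[0,7]
C2: Y=0.000+0.0006039j on G[7,5]
R7: Y=0.003663+0.000j on G[7,4]
C3: Y=0.000+0.0005577j on G[8,4]
R8: Y=0.09346+0.000j on G[1,5]
R9: Y=0.02041+0.000j on G[0,6]
V1: row V8−V7=1.07, i_V1 at 8,7
V2: row V1−V5=1.67, i_V2 at 1,5
solve → V1=2.585-0.2731j, V2=0.9973-0.1777j, V3=0.03212-0.1197j, V4=0.04712-0.01500j, V5=0.9154-0.2731j, V6=0.04026-0.0001585j, V7=-1.019+0.004010j, V8=0.05107+0.004010j
aux → i_V1=-0.005015-0.001941j, i_V2=-0.1453+0.0001853j

1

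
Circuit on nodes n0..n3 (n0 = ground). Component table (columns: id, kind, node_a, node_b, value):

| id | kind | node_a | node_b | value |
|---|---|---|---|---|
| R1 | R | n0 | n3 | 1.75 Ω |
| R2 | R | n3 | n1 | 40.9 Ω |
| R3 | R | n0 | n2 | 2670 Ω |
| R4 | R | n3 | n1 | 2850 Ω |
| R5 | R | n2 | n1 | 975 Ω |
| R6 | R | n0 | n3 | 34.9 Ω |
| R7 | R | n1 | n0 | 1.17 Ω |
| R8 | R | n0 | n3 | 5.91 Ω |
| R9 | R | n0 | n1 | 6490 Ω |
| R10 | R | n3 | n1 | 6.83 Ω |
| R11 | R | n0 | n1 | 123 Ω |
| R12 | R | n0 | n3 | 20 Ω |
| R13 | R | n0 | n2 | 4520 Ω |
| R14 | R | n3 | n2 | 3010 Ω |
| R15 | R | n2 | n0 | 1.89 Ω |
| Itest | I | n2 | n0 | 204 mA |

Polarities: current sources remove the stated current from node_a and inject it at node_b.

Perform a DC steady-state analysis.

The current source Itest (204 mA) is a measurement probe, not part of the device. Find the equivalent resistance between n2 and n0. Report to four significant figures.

R_eq = 1.883 Ω

MNA unknowns: 3 node voltages V₁..V_3
R1: Y=0.5714 on G[0,3]
R2: Y=0.02445 on G[3,1]
R3: Y=0.0003745 on G[0,2]
R4: Y=0.0003509 on G[3,1]
R5: Y=0.001026 on G[2,1]
R6: Y=0.02865 on G[0,3]
R7: Y=0.8547 on G[1,0]
R8: Y=0.1692 on G[0,3]
R9: Y=0.0001541 on G[0,1]
R10: Y=0.1464 on G[3,1]
R11: Y=0.008130 on G[0,1]
R12: Y=0.05000 on G[0,3]
R13: Y=0.0002212 on G[0,2]
R14: Y=0.0003322 on G[3,2]
R15: Y=0.5291 on G[2,0]
Itest: z[2]−=0.204, z[0]+=0.204
solve → V1=-0.0004137, V2=-0.3841, V3=-0.0002003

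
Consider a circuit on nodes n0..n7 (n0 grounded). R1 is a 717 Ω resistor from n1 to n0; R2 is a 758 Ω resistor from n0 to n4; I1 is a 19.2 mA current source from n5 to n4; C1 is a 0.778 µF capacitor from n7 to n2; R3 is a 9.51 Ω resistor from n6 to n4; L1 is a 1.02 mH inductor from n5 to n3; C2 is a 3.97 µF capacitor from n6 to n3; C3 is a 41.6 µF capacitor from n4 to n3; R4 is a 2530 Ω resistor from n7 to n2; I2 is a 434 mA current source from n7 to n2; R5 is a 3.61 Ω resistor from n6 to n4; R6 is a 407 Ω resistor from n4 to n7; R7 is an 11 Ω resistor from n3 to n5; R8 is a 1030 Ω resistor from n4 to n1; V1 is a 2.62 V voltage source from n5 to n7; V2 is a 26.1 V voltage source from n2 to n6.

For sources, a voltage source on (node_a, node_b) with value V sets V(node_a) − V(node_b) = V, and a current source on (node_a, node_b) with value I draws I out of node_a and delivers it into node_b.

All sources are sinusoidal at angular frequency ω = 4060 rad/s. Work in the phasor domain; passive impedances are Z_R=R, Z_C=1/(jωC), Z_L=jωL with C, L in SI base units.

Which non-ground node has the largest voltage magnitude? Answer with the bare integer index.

2

Apply KCL at each of the 7 non-ground nodes and solve the resulting linear system.
Node n1: branches {R1, R8} → V_1 = 0.000+0.000j
Node n2: branches {C1, R4, I2, V2} → V_2 = 27.09-0.2641j
Node n3: branches {L1, C2, C3, R7} → V_3 = 0.5850+2.304j
Node n4: branches {R2, I1, R3, C3, R5, R6, R8} → V_4 = 0.000+0.000j
Node n5: branches {I1, L1, R7, V1} → V_5 = -0.3377+0.8684j
Node n6: branches {R3, C2, R5, V2} → V_6 = 0.9869-0.2641j
Node n7: branches {C1, R4, I2, R6, V1} → V_7 = -2.958+0.8684j
Source currents: i(V1)=0.4113-0.09232j, i(V2)=0.4185-0.09445j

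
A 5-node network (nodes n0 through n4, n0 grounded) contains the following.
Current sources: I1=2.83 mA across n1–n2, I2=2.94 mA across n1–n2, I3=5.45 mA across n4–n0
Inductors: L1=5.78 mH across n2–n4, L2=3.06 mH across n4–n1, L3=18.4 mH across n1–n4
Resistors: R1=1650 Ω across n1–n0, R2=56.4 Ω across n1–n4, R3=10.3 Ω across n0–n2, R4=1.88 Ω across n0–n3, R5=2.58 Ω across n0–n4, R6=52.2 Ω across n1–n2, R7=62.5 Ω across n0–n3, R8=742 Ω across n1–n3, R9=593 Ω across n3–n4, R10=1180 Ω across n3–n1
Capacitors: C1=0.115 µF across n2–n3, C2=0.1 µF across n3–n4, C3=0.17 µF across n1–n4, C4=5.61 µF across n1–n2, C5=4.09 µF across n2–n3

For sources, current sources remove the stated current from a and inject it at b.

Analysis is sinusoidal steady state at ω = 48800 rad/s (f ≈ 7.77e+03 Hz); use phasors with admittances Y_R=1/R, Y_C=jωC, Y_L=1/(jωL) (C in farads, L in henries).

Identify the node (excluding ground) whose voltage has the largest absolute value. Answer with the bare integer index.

Element admittances at ω=48800 rad/s:
  I1: injects 0.00283 A into n2 (from n1)
  Y(L1) = 0.000-0.003545j S between n2,n4
  Y(R1) = 0.0006061+0.000j S between n1,n0
  Y(R2) = 0.01773+0.000j S between n1,n4
  Y(C1) = 0.000+0.005612j S between n2,n3
  Y(C2) = 0.000+0.004880j S between n3,n4
  I2: injects 0.00294 A into n2 (from n1)
  Y(R3) = 0.09709+0.000j S between n0,n2
  Y(R4) = 0.5319+0.000j S between n0,n3
  Y(R5) = 0.3876+0.000j S between n0,n4
  Y(C3) = 0.000+0.008296j S between n1,n4
  Y(L2) = 0.000-0.006697j S between n4,n1
  Y(R6) = 0.01916+0.000j S between n1,n2
  Y(C4) = 0.000+0.2738j S between n1,n2
  Y(R7) = 0.01600+0.000j S between n0,n3
  Y(R8) = 0.001348+0.000j S between n1,n3
  Y(R9) = 0.001686+0.000j S between n3,n4
  Y(C5) = 0.000+0.1996j S between n2,n3
  Y(L3) = 0.000-0.001114j S between n1,n4
  Y(R10) = 0.0008475+0.000j S between n3,n1
  I3: injects 0.00545 A into n0 (from n4)
Assemble and solve the 4×4 MNA system:
  V(n1)=-0.004541+0.02070j  V(n2)=-0.001535-0.0006683j  V(n3)=-4.393e-05-0.0005891j  V(n4)=-0.01361+0.0009677j

1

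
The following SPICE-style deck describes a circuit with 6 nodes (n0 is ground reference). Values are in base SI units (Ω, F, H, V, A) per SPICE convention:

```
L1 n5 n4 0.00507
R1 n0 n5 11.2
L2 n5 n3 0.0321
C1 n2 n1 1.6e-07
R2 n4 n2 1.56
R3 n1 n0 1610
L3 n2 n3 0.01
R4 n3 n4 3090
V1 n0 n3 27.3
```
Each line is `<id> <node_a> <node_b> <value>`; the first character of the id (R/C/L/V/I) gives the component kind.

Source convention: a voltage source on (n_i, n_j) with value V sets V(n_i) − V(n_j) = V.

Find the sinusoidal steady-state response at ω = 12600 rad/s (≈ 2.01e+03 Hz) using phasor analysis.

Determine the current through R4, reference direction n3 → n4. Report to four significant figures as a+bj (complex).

-0.005814-0.0004770j A

MNA unknowns: 5 node voltages V₁..V_5 plus 1 source current (V1)
L1: Y=0.000-0.01565j on G[5,4]
R1: Y=0.08929+0.000j on G[0,5]
L2: Y=0.000-0.002472j on G[5,3]
C1: Y=0.000+0.002016j on G[2,1]
R2: Y=0.6410+0.000j on G[4,2]
R3: Y=0.0006211+0.000j on G[1,0]
L3: Y=0.000-0.007937j on G[2,3]
R4: Y=0.0003236+0.000j on G[3,4]
V1: row V0−V3=27.3, i_V1 at 0,3
solve → V1=-9.013-1.080j, V2=-9.346+1.697j, V3=-27.30+0.000j, V4=-9.333+1.474j, V5=-0.2183+2.348j
aux → i_V1=-0.02509+0.2090j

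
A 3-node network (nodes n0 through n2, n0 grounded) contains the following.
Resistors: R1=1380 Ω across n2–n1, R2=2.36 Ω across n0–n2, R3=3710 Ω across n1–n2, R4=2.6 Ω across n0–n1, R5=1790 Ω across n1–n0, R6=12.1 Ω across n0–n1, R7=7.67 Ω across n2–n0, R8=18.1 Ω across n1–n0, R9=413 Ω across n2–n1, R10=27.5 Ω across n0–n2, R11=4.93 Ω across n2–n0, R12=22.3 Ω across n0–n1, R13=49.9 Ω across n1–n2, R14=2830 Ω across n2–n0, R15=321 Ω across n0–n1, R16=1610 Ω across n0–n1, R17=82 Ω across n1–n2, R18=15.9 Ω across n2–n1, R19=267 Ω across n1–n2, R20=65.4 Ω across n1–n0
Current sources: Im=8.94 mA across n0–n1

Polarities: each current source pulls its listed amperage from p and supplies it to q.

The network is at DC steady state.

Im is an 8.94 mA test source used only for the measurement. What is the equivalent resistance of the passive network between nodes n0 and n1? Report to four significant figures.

MNA unknowns: 2 node voltages V₁..V_2
R1: Y=0.0007246 on G[2,1]
R2: Y=0.4237 on G[0,2]
R3: Y=0.0002695 on G[1,2]
R4: Y=0.3846 on G[0,1]
R5: Y=0.0005587 on G[1,0]
R6: Y=0.08264 on G[0,1]
R7: Y=0.1304 on G[2,0]
R8: Y=0.05525 on G[1,0]
R9: Y=0.002421 on G[2,1]
R10: Y=0.03636 on G[0,2]
R11: Y=0.2028 on G[2,0]
R12: Y=0.04484 on G[0,1]
R13: Y=0.02004 on G[1,2]
R14: Y=0.0003534 on G[2,0]
R15: Y=0.003115 on G[0,1]
R16: Y=0.0006211 on G[0,1]
R17: Y=0.01220 on G[1,2]
R18: Y=0.06289 on G[2,1]
R19: Y=0.003745 on G[1,2]
R20: Y=0.01529 on G[1,0]
Im: z[0]−=0.00894, z[1]+=0.00894
solve → V1=0.01319, V2=0.001506

R_eq = 1.476 Ω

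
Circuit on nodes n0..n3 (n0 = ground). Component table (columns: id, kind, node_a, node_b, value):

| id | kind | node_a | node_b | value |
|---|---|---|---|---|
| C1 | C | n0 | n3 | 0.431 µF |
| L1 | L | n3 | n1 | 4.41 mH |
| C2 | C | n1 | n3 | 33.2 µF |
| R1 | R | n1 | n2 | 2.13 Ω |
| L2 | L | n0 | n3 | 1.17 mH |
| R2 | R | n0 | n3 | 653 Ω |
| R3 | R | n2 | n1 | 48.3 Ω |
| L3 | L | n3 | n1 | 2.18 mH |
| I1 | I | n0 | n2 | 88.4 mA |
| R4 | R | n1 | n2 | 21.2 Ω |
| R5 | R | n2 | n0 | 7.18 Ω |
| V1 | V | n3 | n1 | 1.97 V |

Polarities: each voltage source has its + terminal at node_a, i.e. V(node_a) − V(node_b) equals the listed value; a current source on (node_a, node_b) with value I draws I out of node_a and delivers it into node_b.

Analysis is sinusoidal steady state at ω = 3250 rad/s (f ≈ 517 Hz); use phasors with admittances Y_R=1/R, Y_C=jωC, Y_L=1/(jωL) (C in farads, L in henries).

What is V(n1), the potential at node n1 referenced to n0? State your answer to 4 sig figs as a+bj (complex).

Element admittances at ω=3250 rad/s:
  Y(C1) = 0.000+0.001401j S between n0,n3
  Y(L1) = 0.000-0.06977j S between n3,n1
  Y(C2) = 0.000+0.1079j S between n1,n3
  Y(R1) = 0.4695+0.000j S between n1,n2
  Y(L2) = 0.000-0.2630j S between n0,n3
  Y(R2) = 0.001531+0.000j S between n0,n3
  Y(R3) = 0.02070+0.000j S between n2,n1
  Y(L3) = 0.000-0.1411j S between n3,n1
  I1: injects 0.0884 A into n2 (from n0)
  Y(R4) = 0.04717+0.000j S between n1,n2
  Y(R5) = 0.1393+0.000j S between n2,n0
  V1: constraint V(n3)−V(n1) = 1.97
Assemble and solve the 4×4 MNA system:
  V(n1)=-1.571+0.9304j  V(n2)=-1.117+0.7389j  V(n3)=0.3989+0.9304j
  i(V1)=-0.2440+0.3058j

-1.571+0.9304j V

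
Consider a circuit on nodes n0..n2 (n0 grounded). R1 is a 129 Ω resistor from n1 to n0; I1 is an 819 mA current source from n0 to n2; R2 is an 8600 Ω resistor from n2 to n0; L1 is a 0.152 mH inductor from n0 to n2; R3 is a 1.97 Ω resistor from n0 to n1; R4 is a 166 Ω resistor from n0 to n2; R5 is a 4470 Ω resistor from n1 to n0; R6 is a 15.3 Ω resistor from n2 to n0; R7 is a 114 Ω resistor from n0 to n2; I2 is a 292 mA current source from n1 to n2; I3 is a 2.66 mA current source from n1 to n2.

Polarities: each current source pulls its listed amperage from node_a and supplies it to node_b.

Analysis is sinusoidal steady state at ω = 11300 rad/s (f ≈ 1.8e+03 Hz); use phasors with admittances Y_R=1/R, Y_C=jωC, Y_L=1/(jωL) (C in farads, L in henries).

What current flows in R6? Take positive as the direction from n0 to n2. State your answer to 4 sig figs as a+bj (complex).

Apply KCL at each of the 2 non-ground nodes and solve the resulting linear system.
Node n1: branches {R1, R3, R5, I2, I3} → V_1 = -0.5715+0.000j
Node n2: branches {I1, R2, L1, R4, R6, R7, I2, I3} → V_2 = 0.2588+1.877j

-0.01692-0.1227j A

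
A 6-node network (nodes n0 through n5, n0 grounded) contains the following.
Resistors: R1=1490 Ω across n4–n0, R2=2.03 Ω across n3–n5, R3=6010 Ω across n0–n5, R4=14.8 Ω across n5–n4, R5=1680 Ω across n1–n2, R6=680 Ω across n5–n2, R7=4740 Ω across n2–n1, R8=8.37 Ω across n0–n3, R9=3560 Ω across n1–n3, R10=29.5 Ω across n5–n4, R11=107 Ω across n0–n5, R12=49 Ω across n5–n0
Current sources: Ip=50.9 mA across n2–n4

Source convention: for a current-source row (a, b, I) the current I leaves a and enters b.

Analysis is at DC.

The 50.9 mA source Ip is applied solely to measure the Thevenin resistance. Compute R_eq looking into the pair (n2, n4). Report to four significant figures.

R_eq = 605.4 Ω

Element admittances at DC:
  Y(R1) = 0.0006711 S between n4,n0
  Y(R2) = 0.4926 S between n3,n5
  Y(R3) = 0.0001664 S between n0,n5
  Y(R4) = 0.06757 S between n5,n4
  Y(R5) = 0.0005952 S between n1,n2
  Y(R6) = 0.001471 S between n5,n2
  Y(R7) = 0.0002110 S between n2,n1
  Y(R8) = 0.1195 S between n0,n3
  Y(R9) = 0.0002809 S between n1,n3
  Y(R10) = 0.03390 S between n5,n4
  Y(R11) = 0.009346 S between n0,n5
  Y(R12) = 0.02041 S between n5,n0
  Ip: injects 0.0509 A into n4 (from n2)
Assemble and solve the 5×5 MNA system:
  V(n1)=-22.48  V(n2)=-30.31  V(n3)=-0.004613  V(n4)=0.5054  V(n5)=0.007084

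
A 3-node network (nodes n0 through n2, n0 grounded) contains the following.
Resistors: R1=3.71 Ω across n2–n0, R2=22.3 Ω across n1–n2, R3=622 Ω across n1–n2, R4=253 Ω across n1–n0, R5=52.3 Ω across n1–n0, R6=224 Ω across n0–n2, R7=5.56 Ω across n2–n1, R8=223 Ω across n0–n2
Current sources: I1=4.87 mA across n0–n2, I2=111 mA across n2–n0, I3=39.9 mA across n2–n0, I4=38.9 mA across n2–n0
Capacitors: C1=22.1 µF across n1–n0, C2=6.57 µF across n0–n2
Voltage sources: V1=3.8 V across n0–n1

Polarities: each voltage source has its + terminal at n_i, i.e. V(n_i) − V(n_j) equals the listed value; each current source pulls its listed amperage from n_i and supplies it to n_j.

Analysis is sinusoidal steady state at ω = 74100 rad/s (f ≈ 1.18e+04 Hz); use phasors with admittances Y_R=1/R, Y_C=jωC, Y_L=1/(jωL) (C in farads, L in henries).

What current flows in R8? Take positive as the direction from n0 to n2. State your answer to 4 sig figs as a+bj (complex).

MNA unknowns: 2 node voltages V₁..V_2 plus 1 source current (V1)
R1: Y=0.2695+0.000j on G[2,0]
R2: Y=0.04484+0.000j on G[1,2]
R3: Y=0.001608+0.000j on G[1,2]
I1: z[0]−=0.00487, z[2]+=0.00487
C1: Y=0.000+1.638j on G[1,0]
I2: z[2]−=0.111, z[0]+=0.111
I3: z[2]−=0.0399, z[0]+=0.0399
R4: Y=0.003953+0.000j on G[1,0]
R5: Y=0.01912+0.000j on G[1,0]
C2: Y=0.000+0.4868j on G[0,2]
R6: Y=0.004464+0.000j on G[0,2]
I4: z[2]−=0.0389, z[0]+=0.0389
R7: Y=0.1799+0.000j on G[2,1]
R8: Y=0.004484+0.000j on G[0,2]
V1: row V0−V1=3.8, i_V1 at 0,1
solve → V1=-3.800+0.000j, V2=-1.072+1.034j
aux → i_V1=-0.7049-6.457j

0.004809-0.004638j A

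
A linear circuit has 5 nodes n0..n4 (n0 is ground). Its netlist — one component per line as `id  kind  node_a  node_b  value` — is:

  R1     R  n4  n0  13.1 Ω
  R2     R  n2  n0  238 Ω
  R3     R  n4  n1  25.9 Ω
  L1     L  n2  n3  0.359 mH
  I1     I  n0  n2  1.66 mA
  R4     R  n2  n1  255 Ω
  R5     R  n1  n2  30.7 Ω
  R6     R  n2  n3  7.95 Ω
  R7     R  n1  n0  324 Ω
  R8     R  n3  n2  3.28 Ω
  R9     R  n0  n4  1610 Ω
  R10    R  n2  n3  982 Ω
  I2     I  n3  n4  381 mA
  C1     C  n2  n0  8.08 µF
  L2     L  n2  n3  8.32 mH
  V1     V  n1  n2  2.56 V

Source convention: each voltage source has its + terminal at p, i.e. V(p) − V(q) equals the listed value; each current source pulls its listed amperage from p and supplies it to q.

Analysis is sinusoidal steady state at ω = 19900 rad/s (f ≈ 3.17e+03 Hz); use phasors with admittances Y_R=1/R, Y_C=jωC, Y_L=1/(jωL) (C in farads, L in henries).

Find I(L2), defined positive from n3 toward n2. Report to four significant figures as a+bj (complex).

-0.001618+0.004783j A

Apply KCL at each of the 4 non-ground nodes and solve the resulting linear system.
Node n1: branches {R3, R4, R5, R7, V1} → V_1 = 2.161+1.944j
Node n2: branches {R2, L1, I1, R4, R5, R6, R8, R10, C1, L2, V1} → V_2 = -0.3990+1.944j
Node n3: branches {L1, R6, R8, R10, I2, L2} → V_3 = -1.191+1.676j
Node n4: branches {R1, R3, R9, I2} → V_4 = 4.019+0.6495j
Source currents: i(V1)=-0.02837-0.05599j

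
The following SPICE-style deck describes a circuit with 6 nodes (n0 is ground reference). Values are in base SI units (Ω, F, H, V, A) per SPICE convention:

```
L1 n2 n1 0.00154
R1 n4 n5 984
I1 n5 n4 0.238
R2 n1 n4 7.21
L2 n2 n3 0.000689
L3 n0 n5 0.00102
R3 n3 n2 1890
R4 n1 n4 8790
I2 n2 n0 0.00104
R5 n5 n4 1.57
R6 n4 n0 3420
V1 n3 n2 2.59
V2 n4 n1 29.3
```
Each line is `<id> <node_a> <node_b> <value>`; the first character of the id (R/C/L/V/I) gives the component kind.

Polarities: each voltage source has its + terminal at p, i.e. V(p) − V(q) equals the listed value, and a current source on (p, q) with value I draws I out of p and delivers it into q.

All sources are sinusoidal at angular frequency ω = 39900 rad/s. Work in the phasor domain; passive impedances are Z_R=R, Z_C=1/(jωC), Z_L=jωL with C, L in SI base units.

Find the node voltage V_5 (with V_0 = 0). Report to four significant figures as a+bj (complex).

-0.0005559-0.04674j V

Element admittances at ω=39900 rad/s:
  Y(L1) = 0.000-0.01627j S between n2,n1
  Y(R1) = 0.001016+0.000j S between n4,n5
  I1: injects 0.238 A into n4 (from n5)
  Y(R2) = 0.1387+0.000j S between n1,n4
  Y(L2) = 0.000-0.03638j S between n2,n3
  Y(L3) = 0.000-0.02457j S between n0,n5
  Y(R3) = 0.0005291+0.000j S between n3,n2
  Y(R4) = 0.0001138+0.000j S between n1,n4
  I2: injects 0.00104 A into n0 (from n2)
  Y(R5) = 0.6369+0.000j S between n5,n4
  Y(R6) = 0.0002924+0.000j S between n4,n0
  V1: constraint V(n3)−V(n2) = 2.59
  V2: constraint V(n4)−V(n1) = 29.3
Assemble and solve the 7×7 MNA system:
  V(n1)=-28.93-0.04672j  V(n2)=-28.93-0.1106j  V(n3)=-26.34-0.1106j  V(n4)=0.3707-0.04672j  V(n5)=-0.0005559-0.04674j
  i(V1)=-0.001370+0.09421j  i(V2)=-4.066+0.000j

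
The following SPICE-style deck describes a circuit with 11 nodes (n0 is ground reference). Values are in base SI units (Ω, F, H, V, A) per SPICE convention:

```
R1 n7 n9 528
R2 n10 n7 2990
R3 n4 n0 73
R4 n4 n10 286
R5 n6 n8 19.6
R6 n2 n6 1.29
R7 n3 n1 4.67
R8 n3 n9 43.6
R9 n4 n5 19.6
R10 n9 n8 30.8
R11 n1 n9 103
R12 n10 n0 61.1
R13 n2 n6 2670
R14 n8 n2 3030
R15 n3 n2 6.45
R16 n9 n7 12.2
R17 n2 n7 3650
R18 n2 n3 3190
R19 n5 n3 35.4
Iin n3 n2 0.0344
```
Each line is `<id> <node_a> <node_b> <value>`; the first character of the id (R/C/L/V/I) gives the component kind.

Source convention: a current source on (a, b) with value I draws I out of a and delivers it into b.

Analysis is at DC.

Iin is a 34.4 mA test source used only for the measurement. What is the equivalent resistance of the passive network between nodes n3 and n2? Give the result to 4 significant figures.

R_eq = 5.966 Ω

Element admittances at DC:
  Y(R1) = 0.001894 S between n7,n9
  Y(R2) = 0.0003344 S between n10,n7
  Y(R3) = 0.01370 S between n4,n0
  Y(R4) = 0.003497 S between n4,n10
  Y(R5) = 0.05102 S between n6,n8
  Y(R6) = 0.7752 S between n2,n6
  Y(R7) = 0.2141 S between n3,n1
  Y(R8) = 0.02294 S between n3,n9
  Y(R9) = 0.05102 S between n4,n5
  Y(R10) = 0.03247 S between n9,n8
  Y(R11) = 0.009709 S between n1,n9
  Y(R12) = 0.01637 S between n10,n0
  Y(R13) = 0.0003745 S between n2,n6
  Y(R14) = 0.0003300 S between n8,n2
  Y(R15) = 0.1550 S between n3,n2
  Y(R16) = 0.08197 S between n9,n7
  Y(R17) = 0.0002740 S between n2,n7
  Y(R18) = 0.0003135 S between n2,n3
  Y(R19) = 0.02825 S between n5,n3
  Iin: injects 0.0344 A into n2 (from n3)
Assemble and solve the 10×10 MNA system:
  V(n1)=0.0007684  V(n2)=0.2026  V(n3)=-0.002585  V(n4)=-0.001227  V(n5)=-0.001711  V(n6)=0.1995  V(n7)=0.07486  V(n8)=0.1512  V(n9)=0.07474  V(n10)=0.001027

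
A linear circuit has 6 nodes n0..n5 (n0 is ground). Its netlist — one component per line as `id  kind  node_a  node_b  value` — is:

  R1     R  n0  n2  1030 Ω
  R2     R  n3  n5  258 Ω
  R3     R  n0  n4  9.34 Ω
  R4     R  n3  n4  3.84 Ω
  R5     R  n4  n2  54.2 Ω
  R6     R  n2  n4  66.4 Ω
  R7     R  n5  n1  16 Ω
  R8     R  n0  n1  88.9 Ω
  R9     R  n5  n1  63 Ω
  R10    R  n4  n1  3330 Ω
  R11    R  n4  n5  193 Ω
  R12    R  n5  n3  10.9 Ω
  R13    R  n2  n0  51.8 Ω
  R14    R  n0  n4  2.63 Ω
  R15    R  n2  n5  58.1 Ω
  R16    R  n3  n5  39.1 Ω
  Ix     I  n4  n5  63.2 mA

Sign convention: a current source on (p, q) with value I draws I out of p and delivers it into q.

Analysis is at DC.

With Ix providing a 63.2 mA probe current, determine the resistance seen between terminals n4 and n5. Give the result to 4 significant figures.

R_eq = 9.044 Ω

Apply KCL at each of the 5 non-ground nodes and solve the resulting linear system.
Node n1: branches {R7, R8, R9, R10} → V_1 = 0.4838
Node n2: branches {R1, R5, R6, R13, R15} → V_2 = 0.1268
Node n3: branches {R2, R4, R12, R16} → V_3 = 0.1651
Node n4: branches {R3, R4, R5, R6, R10, R11, R14, Ix} → V_4 = -0.01644
Node n5: branches {R2, R7, R9, R11, R12, R15, R16, Ix} → V_5 = 0.5552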